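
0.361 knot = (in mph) 1 knot = 0.51444444 m/s, so 0.361 knot = 0.361 * 0.51444444 = 0.18571444 m/s. 1 mph = 0.44704 m/s, so 0.18571444 m/s = 0.18571444 / 0.44704 = 0.41543138 mph ≈ 0.4154 mph (4 s.f.). Final answer: 0.4154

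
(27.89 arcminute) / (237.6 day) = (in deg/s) 1 arcminute = 0.00029088821 rad, so 27.89 arcminute = 27.89 * 0.00029088821 = 0.0081128721 rad. 1 day = 86400 s, so 237.6 day = 237.6 * 86400 = 20528640 s. Combine: 0.0081128721 rad / 20528640 s = 3.9519774e-10 rad/s. 1 deg/s = 0.017453293 rad/s, so 3.9519774e-10 rad/s = 3.9519774e-10 / 0.017453293 = 2.2643163e-08 deg/s ≈ 2.264e-08 deg/s (4 s.f.). Final answer: 2.264e-08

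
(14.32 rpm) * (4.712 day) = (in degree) 3.498e+07. Check: 1 rpm = 0.10471976 rad/s, so 14.32 rpm = 14.32 * 0.10471976 = 1.4995869 rad/s. 1 day = 86400 s, so 4.712 day = 4.712 * 86400 = 407116.8 s. Combine: 1.4995869 rad/s * 407116.8 s = 610507.02 rad. 1 degree = 0.017453293 rad, so 610507.02 rad = 610507.02 / 0.017453293 = 34979475 degree ≈ 3.498e+07 degree (4 s.f.).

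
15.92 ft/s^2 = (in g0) 1 ft/s^2 = 0.3048 m/s^2, so 15.92 ft/s^2 = 15.92 * 0.3048 = 4.852416 m/s^2. 1 g0 = 9.80665 m/s^2, so 4.852416 m/s^2 = 4.852416 / 9.80665 = 0.49480873 g0 ≈ 0.4948 g0 (4 s.f.). Final answer: 0.4948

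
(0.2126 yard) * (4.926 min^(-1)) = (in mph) 0.0357. Check: 1 yard = 0.9144 m, so 0.2126 yard = 0.2126 * 0.9144 = 0.19440144 m. 1 min^(-1) = 0.016666667 Hz, so 4.926 min^(-1) = 4.926 * 0.016666667 = 0.0821 Hz. Combine: 0.19440144 m * 0.0821 Hz = 0.015960358 m/s. 1 mph = 0.44704 m/s, so 0.015960358 m/s = 0.015960358 / 0.44704 = 0.035702305 mph ≈ 0.0357 mph (4 s.f.).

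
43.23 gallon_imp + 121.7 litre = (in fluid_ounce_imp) 1.12e+04. Check: 1 gallon_imp = 0.00454609 m^3, so 43.23 gallon_imp = 43.23 * 0.00454609 = 0.19652747 m^3. 1 litre = 0.001 m^3, so 121.7 litre = 121.7 * 0.001 = 0.1217 m^3. Sum: 0.19652747 + 0.1217 = 0.31822747 m^3. 1 fluid_ounce_imp = 2.8413063e-05 m^3, so 0.31822747 m^3 = 0.31822747 / 2.8413063e-05 = 11200.041 fluid_ounce_imp ≈ 1.12e+04 fluid_ounce_imp (4 s.f.).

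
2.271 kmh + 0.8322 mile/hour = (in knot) 1 kmh = 0.27777778 m/s, so 2.271 kmh = 2.271 * 0.27777778 = 0.63083333 m/s. 1 mile/hour = 0.44704 m/s, so 0.8322 mile/hour = 0.8322 * 0.44704 = 0.37202669 m/s. Sum: 0.63083333 + 0.37202669 = 1.00286 m/s. 1 knot = 0.51444444 m/s, so 1.00286 m/s = 1.00286 / 0.51444444 = 1.9494039 knot ≈ 1.949 knot (4 s.f.). Final answer: 1.949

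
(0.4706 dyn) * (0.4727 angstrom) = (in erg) 1 dyn = 1e-05 N, so 0.4706 dyn = 0.4706 * 1e-05 = 4.706e-06 N. 1 angstrom = 1e-10 m, so 0.4727 angstrom = 0.4727 * 1e-10 = 4.727e-11 m. Combine: 4.706e-06 N * 4.727e-11 m = 2.2245262e-16 J. 1 erg = 1e-07 J, so 2.2245262e-16 J = 2.2245262e-16 / 1e-07 = 2.2245262e-09 erg ≈ 2.225e-09 erg (4 s.f.). Final answer: 2.225e-09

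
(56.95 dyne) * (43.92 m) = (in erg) 1 dyne = 1e-05 N, so 56.95 dyne = 56.95 * 1e-05 = 0.0005695 N. 43.92 m is already in m. Combine: 0.0005695 N * 43.92 m = 0.02501244 J. 1 erg = 1e-07 J, so 0.02501244 J = 0.02501244 / 1e-07 = 250124.4 erg ≈ 2.501e+05 erg (4 s.f.). Final answer: 2.501e+05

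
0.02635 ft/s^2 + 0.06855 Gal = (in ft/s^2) 1 ft/s^2 = 0.3048 m/s^2, so 0.02635 ft/s^2 = 0.02635 * 0.3048 = 0.00803148 m/s^2. 1 Gal = 0.01 m/s^2, so 0.06855 Gal = 0.06855 * 0.01 = 0.0006855 m/s^2. Sum: 0.00803148 + 0.0006855 = 0.00871698 m/s^2. 1 ft/s^2 = 0.3048 m/s^2, so 0.00871698 m/s^2 = 0.00871698 / 0.3048 = 0.028599016 ft/s^2 ≈ 0.0286 ft/s^2 (4 s.f.). Final answer: 0.0286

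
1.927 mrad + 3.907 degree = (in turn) 1 mrad = 0.001 rad, so 1.927 mrad = 1.927 * 0.001 = 0.001927 rad. 1 degree = 0.017453293 rad, so 3.907 degree = 3.907 * 0.017453293 = 0.068190014 rad. Sum: 0.001927 + 0.068190014 = 0.070117014 rad. 1 turn = 6.2831853 rad, so 0.070117014 rad = 0.070117014 / 6.2831853 = 0.011159469 turn ≈ 0.01116 turn (4 s.f.). Final answer: 0.01116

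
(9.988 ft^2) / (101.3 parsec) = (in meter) 2.969e-19. Check: 1 ft^2 = 0.09290304 m^2, so 9.988 ft^2 = 9.988 * 0.09290304 = 0.92791556 m^2. 1 parsec = 3.0856776e+16 m, so 101.3 parsec = 101.3 * 3.0856776e+16 = 3.1257914e+18 m. Combine: 0.92791556 m^2 / 3.1257914e+18 m = 2.968578e-19 m. 2.968578e-19 m = 2.968578e-19 meter ≈ 2.969e-19 meter (4 s.f.).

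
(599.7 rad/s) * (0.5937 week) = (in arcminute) 7.403e+11. Check: 599.7 rad/s is already in rad/s. 1 week = 604800 s, so 0.5937 week = 0.5937 * 604800 = 359069.76 s. Combine: 599.7 rad/s * 359069.76 s = 2.1533414e+08 rad. 1 arcminute = 0.00029088821 rad, so 2.1533414e+08 rad = 2.1533414e+08 / 0.00029088821 = 7.4026423e+11 arcminute ≈ 7.403e+11 arcminute (4 s.f.).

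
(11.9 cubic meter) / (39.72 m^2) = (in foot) 11.9 cubic meter = 11.9 m^3. 39.72 m^2 is already in m^2. Combine: 11.9 m^3 / 39.72 m^2 = 0.29959718 m. 1 foot = 0.3048 m, so 0.29959718 m = 0.29959718 / 0.3048 = 0.98293038 foot ≈ 0.9829 foot (4 s.f.). Final answer: 0.9829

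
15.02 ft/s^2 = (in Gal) 1 ft/s^2 = 0.3048 m/s^2, so 15.02 ft/s^2 = 15.02 * 0.3048 = 4.578096 m/s^2. 1 Gal = 0.01 m/s^2, so 4.578096 m/s^2 = 4.578096 / 0.01 = 457.8096 Gal ≈ 457.8 Gal (4 s.f.). Final answer: 457.8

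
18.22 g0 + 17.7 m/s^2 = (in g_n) 20.02. Check: 1 g0 = 9.80665 m/s^2, so 18.22 g0 = 18.22 * 9.80665 = 178.67716 m/s^2. 17.7 m/s^2 is already in m/s^2. Sum: 178.67716 + 17.7 = 196.37716 m/s^2. 1 g_n = 9.80665 m/s^2, so 196.37716 m/s^2 = 196.37716 / 9.80665 = 20.024898 g_n ≈ 20.02 g_n (4 s.f.).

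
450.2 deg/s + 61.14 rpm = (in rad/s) 14.26. Check: 1 deg/s = 0.017453293 rad/s, so 450.2 deg/s = 450.2 * 0.017453293 = 7.8574723 rad/s. 1 rpm = 0.10471976 rad/s, so 61.14 rpm = 61.14 * 0.10471976 = 6.4025658 rad/s. Sum: 7.8574723 + 6.4025658 = 14.260038 rad/s. Result: 14.260038 rad/s ≈ 14.26 rad/s (4 s.f.).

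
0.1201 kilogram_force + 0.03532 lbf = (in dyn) 1.335e+05. Check: 1 kilogram_force = 9.80665 N, so 0.1201 kilogram_force = 0.1201 * 9.80665 = 1.1777787 N. 1 lbf = 4.4482216 N, so 0.03532 lbf = 0.03532 * 4.4482216 = 0.15711119 N. Sum: 1.1777787 + 0.15711119 = 1.3348899 N. 1 dyn = 1e-05 N, so 1.3348899 N = 1.3348899 / 1e-05 = 133488.99 dyn ≈ 1.335e+05 dyn (4 s.f.).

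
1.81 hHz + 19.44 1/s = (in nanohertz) 2.004e+11. Check: 1 hHz = 100 Hz, so 1.81 hHz = 1.81 * 100 = 181 Hz. 19.44 1/s = 19.44 Hz. Sum: 181 + 19.44 = 200.44 Hz. 1 nanohertz = 1e-09 Hz, so 200.44 Hz = 200.44 / 1e-09 = 2.0044e+11 nanohertz ≈ 2.004e+11 nanohertz (4 s.f.).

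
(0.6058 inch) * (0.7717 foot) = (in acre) 8.944e-07. Check: 1 inch = 0.0254 m, so 0.6058 inch = 0.6058 * 0.0254 = 0.01538732 m. 1 foot = 0.3048 m, so 0.7717 foot = 0.7717 * 0.3048 = 0.23521416 m. Combine: 0.01538732 m * 0.23521416 m = 0.0036193155 m^2. 1 acre = 4046.8564 m^2, so 0.0036193155 m^2 = 0.0036193155 / 4046.8564 = 8.9435235e-07 acre ≈ 8.944e-07 acre (4 s.f.).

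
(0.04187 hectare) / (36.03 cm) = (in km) 1.162. Check: 1 hectare = 10000 m^2, so 0.04187 hectare = 0.04187 * 10000 = 418.7 m^2. 1 cm = 0.01 m, so 36.03 cm = 36.03 * 0.01 = 0.3603 m. Combine: 418.7 m^2 / 0.3603 m = 1162.0871 m. 1 km = 1000 m, so 1162.0871 m = 1162.0871 / 1000 = 1.1620871 km ≈ 1.162 km (4 s.f.).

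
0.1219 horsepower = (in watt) 1 horsepower = 745.69987 W, so 0.1219 horsepower = 0.1219 * 745.69987 = 90.900814 W. 90.900814 W = 90.900814 watt ≈ 90.9 watt (4 s.f.). Final answer: 90.9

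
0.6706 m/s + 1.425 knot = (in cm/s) 140.4. Check: 0.6706 m/s is already in m/s. 1 knot = 0.51444444 m/s, so 1.425 knot = 1.425 * 0.51444444 = 0.73308333 m/s. Sum: 0.6706 + 0.73308333 = 1.4036833 m/s. 1 cm/s = 0.01 m/s, so 1.4036833 m/s = 1.4036833 / 0.01 = 140.36833 cm/s ≈ 140.4 cm/s (4 s.f.).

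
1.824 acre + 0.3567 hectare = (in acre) 2.705. Check: 1 acre = 4046.8564 m^2, so 1.824 acre = 1.824 * 4046.8564 = 7381.4661 m^2. 1 hectare = 10000 m^2, so 0.3567 hectare = 0.3567 * 10000 = 3567 m^2. Sum: 7381.4661 + 3567 = 10948.466 m^2. 1 acre = 4046.8564 m^2, so 10948.466 m^2 = 10948.466 / 4046.8564 = 2.7054249 acre ≈ 2.705 acre (4 s.f.).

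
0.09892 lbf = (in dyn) 1 lbf = 4.4482216 N, so 0.09892 lbf = 0.09892 * 4.4482216 = 0.44001808 N. 1 dyn = 1e-05 N, so 0.44001808 N = 0.44001808 / 1e-05 = 44001.808 dyn ≈ 4.4e+04 dyn (4 s.f.). Final answer: 4.4e+04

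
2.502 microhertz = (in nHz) 1 microhertz = 1e-06 Hz, so 2.502 microhertz = 2.502 * 1e-06 = 2.502e-06 Hz. 1 nHz = 1e-09 Hz, so 2.502e-06 Hz = 2.502e-06 / 1e-09 = 2502 nHz. Final answer: 2502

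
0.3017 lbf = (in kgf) 0.1368. Check: 1 lbf = 4.4482216 N, so 0.3017 lbf = 0.3017 * 4.4482216 = 1.3420285 N. 1 kgf = 9.80665 N, so 1.3420285 N = 1.3420285 / 9.80665 = 0.13684882 kgf ≈ 0.1368 kgf (4 s.f.).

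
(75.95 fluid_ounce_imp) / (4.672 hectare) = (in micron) 1 fluid_ounce_imp = 2.8413063e-05 m^3, so 75.95 fluid_ounce_imp = 75.95 * 2.8413063e-05 = 0.0021579721 m^3. 1 hectare = 10000 m^2, so 4.672 hectare = 4.672 * 10000 = 46720 m^2. Combine: 0.0021579721 m^3 / 46720 m^2 = 4.6189471e-08 m. 1 micron = 1e-06 m, so 4.6189471e-08 m = 4.6189471e-08 / 1e-06 = 0.046189471 micron ≈ 0.04619 micron (4 s.f.). Final answer: 0.04619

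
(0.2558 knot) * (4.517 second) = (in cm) 59.44. Check: 1 knot = 0.51444444 m/s, so 0.2558 knot = 0.2558 * 0.51444444 = 0.13159489 m/s. 4.517 second = 4.517 s. Combine: 0.13159489 m/s * 4.517 s = 0.59441411 m. 1 cm = 0.01 m, so 0.59441411 m = 0.59441411 / 0.01 = 59.441411 cm ≈ 59.44 cm (4 s.f.).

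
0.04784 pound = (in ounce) 1 pound = 0.45359237 kg, so 0.04784 pound = 0.04784 * 0.45359237 = 0.021699859 kg. 1 ounce = 0.028349523 kg, so 0.021699859 kg = 0.021699859 / 0.028349523 = 0.76544 ounce ≈ 0.7654 ounce (4 s.f.). Final answer: 0.7654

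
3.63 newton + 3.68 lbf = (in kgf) 3.63 newton = 3.63 N. 1 lbf = 4.4482216 N, so 3.68 lbf = 3.68 * 4.4482216 = 16.369456 N. Sum: 3.63 + 16.369456 = 19.999456 N. 1 kgf = 9.80665 N, so 19.999456 N = 19.999456 / 9.80665 = 2.0393769 kgf ≈ 2.039 kgf (4 s.f.). Final answer: 2.039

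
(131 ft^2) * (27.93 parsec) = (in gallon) 2.771e+21. Check: 1 ft^2 = 0.09290304 m^2, so 131 ft^2 = 131 * 0.09290304 = 12.170298 m^2. 1 parsec = 3.0856776e+16 m, so 27.93 parsec = 27.93 * 3.0856776e+16 = 8.6182975e+17 m. Combine: 12.170298 m^2 * 8.6182975e+17 m = 1.0488725e+19 m^3. 1 gallon = 0.0037854118 m^3, so 1.0488725e+19 m^3 = 1.0488725e+19 / 0.0037854118 = 2.770828e+21 gallon ≈ 2.771e+21 gallon (4 s.f.).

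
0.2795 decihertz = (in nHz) 2.795e+07. Check: 1 decihertz = 0.1 Hz, so 0.2795 decihertz = 0.2795 * 0.1 = 0.02795 Hz. 1 nHz = 1e-09 Hz, so 0.02795 Hz = 0.02795 / 1e-09 = 27950000 nHz ≈ 2.795e+07 nHz (4 s.f.).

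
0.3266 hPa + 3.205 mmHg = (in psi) 0.06671. Check: 1 hPa = 100 Pa, so 0.3266 hPa = 0.3266 * 100 = 32.66 Pa. 1 mmHg = 133.32237 Pa, so 3.205 mmHg = 3.205 * 133.32237 = 427.29819 Pa. Sum: 32.66 + 427.29819 = 459.95819 Pa. 1 psi = 6894.7573 Pa, so 459.95819 Pa = 459.95819 / 6894.7573 = 0.066711295 psi ≈ 0.06671 psi (4 s.f.).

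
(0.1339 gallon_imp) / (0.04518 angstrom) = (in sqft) 1.45e+09. Check: 1 gallon_imp = 0.00454609 m^3, so 0.1339 gallon_imp = 0.1339 * 0.00454609 = 0.00060872145 m^3. 1 angstrom = 1e-10 m, so 0.04518 angstrom = 0.04518 * 1e-10 = 4.518e-12 m. Combine: 0.00060872145 m^3 / 4.518e-12 m = 1.347325e+08 m^2. 1 sqft = 0.09290304 m^2, so 1.347325e+08 m^2 = 1.347325e+08 / 0.09290304 = 1.4502486e+09 sqft ≈ 1.45e+09 sqft (4 s.f.).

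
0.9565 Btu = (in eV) 1 Btu = 1055.0559 J, so 0.9565 Btu = 0.9565 * 1055.0559 = 1009.1609 J. 1 eV = 1.6021766e-19 J, so 1009.1609 J = 1009.1609 / 1.6021766e-19 = 6.2986871e+21 eV ≈ 6.299e+21 eV (4 s.f.). Final answer: 6.299e+21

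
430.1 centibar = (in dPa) 4.301e+06. Check: 1 centibar = 1000 Pa, so 430.1 centibar = 430.1 * 1000 = 430100 Pa. 1 dPa = 0.1 Pa, so 430100 Pa = 430100 / 0.1 = 4301000 dPa ≈ 4.301e+06 dPa (4 s.f.).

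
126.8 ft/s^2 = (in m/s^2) 1 ft/s^2 = 0.3048 m/s^2, so 126.8 ft/s^2 = 126.8 * 0.3048 = 38.64864 m/s^2. Result: 38.64864 m/s^2 ≈ 38.65 m/s^2 (4 s.f.). Final answer: 38.65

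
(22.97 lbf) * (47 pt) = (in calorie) 0.4049. Check: 1 lbf = 4.4482216 N, so 22.97 lbf = 22.97 * 4.4482216 = 102.17565 N. 1 pt = 0.00035277778 m, so 47 pt = 47 * 0.00035277778 = 0.016580556 m. Combine: 102.17565 N * 0.016580556 m = 1.694129 J. 1 calorie = 4.184 J, so 1.694129 J = 1.694129 / 4.184 = 0.40490656 calorie ≈ 0.4049 calorie (4 s.f.).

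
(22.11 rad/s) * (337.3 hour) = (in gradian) 1.709e+09. Check: 22.11 rad/s is already in rad/s. 1 hour = 3600 s, so 337.3 hour = 337.3 * 3600 = 1214280 s. Combine: 22.11 rad/s * 1214280 s = 26847731 rad. 1 gradian = 0.015707963 rad, so 26847731 rad = 26847731 / 0.015707963 = 1.7091796e+09 gradian ≈ 1.709e+09 gradian (4 s.f.).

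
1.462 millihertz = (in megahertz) 1.462e-09. Check: 1 millihertz = 0.001 Hz, so 1.462 millihertz = 1.462 * 0.001 = 0.001462 Hz. 1 megahertz = 1000000 Hz, so 0.001462 Hz = 0.001462 / 1000000 = 1.462e-09 megahertz.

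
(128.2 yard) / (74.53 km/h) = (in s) 1 yard = 0.9144 m, so 128.2 yard = 128.2 * 0.9144 = 117.22608 m. 1 km/h = 0.27777778 m/s, so 74.53 km/h = 74.53 * 0.27777778 = 20.702778 m/s. Combine: 117.22608 m / 20.702778 m/s = 5.6623358 s. Result: 5.6623358 s ≈ 5.662 s (4 s.f.). Final answer: 5.662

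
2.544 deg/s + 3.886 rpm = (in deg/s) 1 deg/s = 0.017453293 rad/s, so 2.544 deg/s = 2.544 * 0.017453293 = 0.044401176 rad/s. 1 rpm = 0.10471976 rad/s, so 3.886 rpm = 3.886 * 0.10471976 = 0.40694097 rad/s. Sum: 0.044401176 + 0.40694097 = 0.45134214 rad/s. 1 deg/s = 0.017453293 rad/s, so 0.45134214 rad/s = 0.45134214 / 0.017453293 = 25.86 deg/s. Final answer: 25.86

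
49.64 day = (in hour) 1 day = 86400 s, so 49.64 day = 49.64 * 86400 = 4288896 s. 1 hour = 3600 s, so 4288896 s = 4288896 / 3600 = 1191.36 hour ≈ 1191 hour (4 s.f.). Final answer: 1191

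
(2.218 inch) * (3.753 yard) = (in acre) 4.777e-05. Check: 1 inch = 0.0254 m, so 2.218 inch = 2.218 * 0.0254 = 0.0563372 m. 1 yard = 0.9144 m, so 3.753 yard = 3.753 * 0.9144 = 3.4317432 m. Combine: 0.0563372 m * 3.4317432 m = 0.1933348 m^2. 1 acre = 4046.8564 m^2, so 0.1933348 m^2 = 0.1933348 / 4046.8564 = 4.777407e-05 acre ≈ 4.777e-05 acre (4 s.f.).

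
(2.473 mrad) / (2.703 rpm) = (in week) 1 mrad = 0.001 rad, so 2.473 mrad = 2.473 * 0.001 = 0.002473 rad. 1 rpm = 0.10471976 rad/s, so 2.703 rpm = 2.703 * 0.10471976 = 0.2830575 rad/s. Combine: 0.002473 rad / 0.2830575 rad/s = 0.0087367408 s. 1 week = 604800 s, so 0.0087367408 s = 0.0087367408 / 604800 = 1.4445669e-08 week ≈ 1.445e-08 week (4 s.f.). Final answer: 1.445e-08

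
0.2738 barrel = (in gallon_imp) 9.575. Check: 1 barrel = 0.15898729 m^3, so 0.2738 barrel = 0.2738 * 0.15898729 = 0.043530721 m^3. 1 gallon_imp = 0.00454609 m^3, so 0.043530721 m^3 = 0.043530721 / 0.00454609 = 9.5754201 gallon_imp ≈ 9.575 gallon_imp (4 s.f.).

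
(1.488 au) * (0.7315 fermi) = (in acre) 1 au = 1.4959787e+11 m, so 1.488 au = 1.488 * 1.4959787e+11 = 2.2260163e+11 m. 1 fermi = 1e-15 m, so 0.7315 fermi = 0.7315 * 1e-15 = 7.315e-16 m. Combine: 2.2260163e+11 m * 7.315e-16 m = 0.00016283309 m^2. 1 acre = 4046.8564 m^2, so 0.00016283309 m^2 = 0.00016283309 / 4046.8564 = 4.0236934e-08 acre ≈ 4.024e-08 acre (4 s.f.). Final answer: 4.024e-08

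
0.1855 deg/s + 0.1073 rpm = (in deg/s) 0.8293. Check: 1 deg/s = 0.017453293 rad/s, so 0.1855 deg/s = 0.1855 * 0.017453293 = 0.0032375858 rad/s. 1 rpm = 0.10471976 rad/s, so 0.1073 rpm = 0.1073 * 0.10471976 = 0.01123643 rad/s. Sum: 0.0032375858 + 0.01123643 = 0.014474015 rad/s. 1 deg/s = 0.017453293 rad/s, so 0.014474015 rad/s = 0.014474015 / 0.017453293 = 0.8293 deg/s.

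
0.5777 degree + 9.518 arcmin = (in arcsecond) 1 degree = 0.017453293 rad, so 0.5777 degree = 0.5777 * 0.017453293 = 0.010082767 rad. 1 arcmin = 0.00029088821 rad, so 9.518 arcmin = 9.518 * 0.00029088821 = 0.002768674 rad. Sum: 0.010082767 + 0.002768674 = 0.012851441 rad. 1 arcsecond = 4.8481368e-06 rad, so 0.012851441 rad = 0.012851441 / 4.8481368e-06 = 2650.8 arcsecond ≈ 2651 arcsecond (4 s.f.). Final answer: 2651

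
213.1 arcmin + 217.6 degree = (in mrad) 3860. Check: 1 arcmin = 0.00029088821 rad, so 213.1 arcmin = 213.1 * 0.00029088821 = 0.061988277 rad. 1 degree = 0.017453293 rad, so 217.6 degree = 217.6 * 0.017453293 = 3.7978365 rad. Sum: 0.061988277 + 3.7978365 = 3.8598247 rad. 1 mrad = 0.001 rad, so 3.8598247 rad = 3.8598247 / 0.001 = 3859.8247 mrad ≈ 3860 mrad (4 s.f.).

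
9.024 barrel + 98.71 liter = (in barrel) 9.645. Check: 1 barrel = 0.15898729 m^3, so 9.024 barrel = 9.024 * 0.15898729 = 1.4347013 m^3. 1 liter = 0.001 m^3, so 98.71 liter = 98.71 * 0.001 = 0.09871 m^3. Sum: 1.4347013 + 0.09871 = 1.5334113 m^3. 1 barrel = 0.15898729 m^3, so 1.5334113 m^3 = 1.5334113 / 0.15898729 = 9.6448672 barrel ≈ 9.645 barrel (4 s.f.).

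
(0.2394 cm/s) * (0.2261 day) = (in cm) 1 cm/s = 0.01 m/s, so 0.2394 cm/s = 0.2394 * 0.01 = 0.002394 m/s. 1 day = 86400 s, so 0.2261 day = 0.2261 * 86400 = 19535.04 s. Combine: 0.002394 m/s * 19535.04 s = 46.766886 m. 1 cm = 0.01 m, so 46.766886 m = 46.766886 / 0.01 = 4676.6886 cm ≈ 4677 cm (4 s.f.). Final answer: 4677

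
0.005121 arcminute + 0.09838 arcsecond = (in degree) 0.0001127. Check: 1 arcminute = 0.00029088821 rad, so 0.005121 arcminute = 0.005121 * 0.00029088821 = 1.4896385e-06 rad. 1 arcsecond = 4.8481368e-06 rad, so 0.09838 arcsecond = 0.09838 * 4.8481368e-06 = 4.769597e-07 rad. Sum: 1.4896385e-06 + 4.769597e-07 = 1.9665982e-06 rad. 1 degree = 0.017453293 rad, so 1.9665982e-06 rad = 1.9665982e-06 / 0.017453293 = 0.00011267778 degree ≈ 0.0001127 degree (4 s.f.).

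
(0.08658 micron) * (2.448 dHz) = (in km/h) 7.63e-08. Check: 1 micron = 1e-06 m, so 0.08658 micron = 0.08658 * 1e-06 = 8.658e-08 m. 1 dHz = 0.1 Hz, so 2.448 dHz = 2.448 * 0.1 = 0.2448 Hz. Combine: 8.658e-08 m * 0.2448 Hz = 2.1194784e-08 m/s. 1 km/h = 0.27777778 m/s, so 2.1194784e-08 m/s = 2.1194784e-08 / 0.27777778 = 7.6301222e-08 km/h ≈ 7.63e-08 km/h (4 s.f.).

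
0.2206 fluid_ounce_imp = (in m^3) 1 fluid_ounce_imp = 2.8413063e-05 m^3, so 0.2206 fluid_ounce_imp = 0.2206 * 2.8413063e-05 = 6.2679216e-06 m^3. Result: 6.2679216e-06 m^3 ≈ 6.268e-06 m^3 (4 s.f.). Final answer: 6.268e-06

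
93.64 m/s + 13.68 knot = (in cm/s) 93.64 m/s is already in m/s. 1 knot = 0.51444444 m/s, so 13.68 knot = 13.68 * 0.51444444 = 7.0376 m/s. Sum: 93.64 + 7.0376 = 100.6776 m/s. 1 cm/s = 0.01 m/s, so 100.6776 m/s = 100.6776 / 0.01 = 10067.76 cm/s ≈ 1.007e+04 cm/s (4 s.f.). Final answer: 1.007e+04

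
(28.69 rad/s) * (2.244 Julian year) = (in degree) 1.164e+11. Check: 28.69 rad/s is already in rad/s. 1 Julian year = 31557600 s, so 2.244 Julian year = 2.244 * 31557600 = 70815254 s. Combine: 28.69 rad/s * 70815254 s = 2.0316896e+09 rad. 1 degree = 0.017453293 rad, so 2.0316896e+09 rad = 2.0316896e+09 / 0.017453293 = 1.1640724e+11 degree ≈ 1.164e+11 degree (4 s.f.).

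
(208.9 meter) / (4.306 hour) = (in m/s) 0.01348. Check: 208.9 meter = 208.9 m. 1 hour = 3600 s, so 4.306 hour = 4.306 * 3600 = 15501.6 s. Combine: 208.9 m / 15501.6 s = 0.013476028 m/s. Result: 0.013476028 m/s ≈ 0.01348 m/s (4 s.f.).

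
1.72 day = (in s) 1 day = 86400 s, so 1.72 day = 1.72 * 86400 = 148608 s. Result: 148608 s ≈ 1.486e+05 s (4 s.f.). Final answer: 1.486e+05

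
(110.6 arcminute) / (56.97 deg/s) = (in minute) 1 arcminute = 0.00029088821 rad, so 110.6 arcminute = 110.6 * 0.00029088821 = 0.032172236 rad. 1 deg/s = 0.017453293 rad/s, so 56.97 deg/s = 56.97 * 0.017453293 = 0.99431407 rad/s. Combine: 0.032172236 rad / 0.99431407 rad/s = 0.032356211 s. 1 minute = 60 s, so 0.032356211 s = 0.032356211 / 60 = 0.00053927018 minute ≈ 0.0005393 minute (4 s.f.). Final answer: 0.0005393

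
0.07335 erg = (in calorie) 1.753e-09. Check: 1 erg = 1e-07 J, so 0.07335 erg = 0.07335 * 1e-07 = 7.335e-09 J. 1 calorie = 4.184 J, so 7.335e-09 J = 7.335e-09 / 4.184 = 1.7531071e-09 calorie ≈ 1.753e-09 calorie (4 s.f.).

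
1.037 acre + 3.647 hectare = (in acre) 10.05. Check: 1 acre = 4046.8564 m^2, so 1.037 acre = 1.037 * 4046.8564 = 4196.5901 m^2. 1 hectare = 10000 m^2, so 3.647 hectare = 3.647 * 10000 = 36470 m^2. Sum: 4196.5901 + 36470 = 40666.59 m^2. 1 acre = 4046.8564 m^2, so 40666.59 m^2 = 40666.59 / 4046.8564 = 10.048933 acre ≈ 10.05 acre (4 s.f.).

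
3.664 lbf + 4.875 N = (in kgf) 2.159. Check: 1 lbf = 4.4482216 N, so 3.664 lbf = 3.664 * 4.4482216 = 16.298284 N. 4.875 N is already in N. Sum: 16.298284 + 4.875 = 21.173284 N. 1 kgf = 9.80665 N, so 21.173284 N = 21.173284 / 9.80665 = 2.1590741 kgf ≈ 2.159 kgf (4 s.f.).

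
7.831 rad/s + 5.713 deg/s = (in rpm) 75.73. Check: 7.831 rad/s is already in rad/s. 1 deg/s = 0.017453293 rad/s, so 5.713 deg/s = 5.713 * 0.017453293 = 0.09971066 rad/s. Sum: 7.831 + 0.09971066 = 7.9307107 rad/s. 1 rpm = 0.10471976 rad/s, so 7.9307107 rad/s = 7.9307107 / 0.10471976 = 75.732708 rpm ≈ 75.73 rpm (4 s.f.).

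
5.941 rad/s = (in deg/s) 1 deg/s = 0.017453293 rad/s, so 5.941 rad/s = 5.941 / 0.017453293 = 340.39423 deg/s ≈ 340.4 deg/s (4 s.f.). Final answer: 340.4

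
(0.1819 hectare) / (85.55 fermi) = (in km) 2.126e+13. Check: 1 hectare = 10000 m^2, so 0.1819 hectare = 0.1819 * 10000 = 1819 m^2. 1 fermi = 1e-15 m, so 85.55 fermi = 85.55 * 1e-15 = 8.555e-14 m. Combine: 1819 m^2 / 8.555e-14 m = 2.126242e+16 m. 1 km = 1000 m, so 2.126242e+16 m = 2.126242e+16 / 1000 = 2.126242e+13 km ≈ 2.126e+13 km (4 s.f.).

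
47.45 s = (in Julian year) 1 Julian year = 31557600 s, so 47.45 s = 47.45 / 31557600 = 1.5035998e-06 Julian year ≈ 1.504e-06 Julian year (4 s.f.). Final answer: 1.504e-06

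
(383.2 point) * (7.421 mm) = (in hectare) 1.003e-07. Check: 1 point = 0.00035277778 m, so 383.2 point = 383.2 * 0.00035277778 = 0.13518444 m. 1 mm = 0.001 m, so 7.421 mm = 7.421 * 0.001 = 0.007421 m. Combine: 0.13518444 m * 0.007421 m = 0.0010032038 m^2. 1 hectare = 10000 m^2, so 0.0010032038 m^2 = 0.0010032038 / 10000 = 1.0032038e-07 hectare ≈ 1.003e-07 hectare (4 s.f.).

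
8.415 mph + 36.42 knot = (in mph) 50.33. Check: 1 mph = 0.44704 m/s, so 8.415 mph = 8.415 * 0.44704 = 3.7618416 m/s. 1 knot = 0.51444444 m/s, so 36.42 knot = 36.42 * 0.51444444 = 18.736067 m/s. Sum: 3.7618416 + 18.736067 = 22.497908 m/s. 1 mph = 0.44704 m/s, so 22.497908 m/s = 22.497908 / 0.44704 = 50.326387 mph ≈ 50.33 mph (4 s.f.).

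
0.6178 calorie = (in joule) 2.585. Check: 1 calorie = 4.184 J, so 0.6178 calorie = 0.6178 * 4.184 = 2.5848752 J. 2.5848752 J = 2.5848752 joule ≈ 2.585 joule (4 s.f.).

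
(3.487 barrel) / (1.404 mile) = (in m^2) 1 barrel = 0.15898729 m^3, so 3.487 barrel = 3.487 * 0.15898729 = 0.5543887 m^3. 1 mile = 1609.344 m, so 1.404 mile = 1.404 * 1609.344 = 2259.519 m. Combine: 0.5543887 m^3 / 2259.519 m = 0.00024535696 m^2. Result: 0.00024535696 m^2 ≈ 0.0002454 m^2 (4 s.f.). Final answer: 0.0002454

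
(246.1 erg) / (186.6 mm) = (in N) 1 erg = 1e-07 J, so 246.1 erg = 246.1 * 1e-07 = 2.461e-05 J. 1 mm = 0.001 m, so 186.6 mm = 186.6 * 0.001 = 0.1866 m. Combine: 2.461e-05 J / 0.1866 m = 0.00013188639 N. Result: 0.00013188639 N ≈ 0.0001319 N (4 s.f.). Final answer: 0.0001319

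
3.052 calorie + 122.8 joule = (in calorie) 32.4. Check: 1 calorie = 4.184 J, so 3.052 calorie = 3.052 * 4.184 = 12.769568 J. 122.8 joule = 122.8 J. Sum: 12.769568 + 122.8 = 135.56957 J. 1 calorie = 4.184 J, so 135.56957 J = 135.56957 / 4.184 = 32.401904 calorie ≈ 32.4 calorie (4 s.f.).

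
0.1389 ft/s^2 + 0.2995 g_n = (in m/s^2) 2.979. Check: 1 ft/s^2 = 0.3048 m/s^2, so 0.1389 ft/s^2 = 0.1389 * 0.3048 = 0.04233672 m/s^2. 1 g_n = 9.80665 m/s^2, so 0.2995 g_n = 0.2995 * 9.80665 = 2.9370917 m/s^2. Sum: 0.04233672 + 2.9370917 = 2.9794284 m/s^2. Result: 2.9794284 m/s^2 ≈ 2.979 m/s^2 (4 s.f.).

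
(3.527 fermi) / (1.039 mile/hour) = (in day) 1 fermi = 1e-15 m, so 3.527 fermi = 3.527 * 1e-15 = 3.527e-15 m. 1 mile/hour = 0.44704 m/s, so 1.039 mile/hour = 1.039 * 0.44704 = 0.46447456 m/s. Combine: 3.527e-15 m / 0.46447456 m/s = 7.5935268e-15 s. 1 day = 86400 s, so 7.5935268e-15 s = 7.5935268e-15 / 86400 = 8.7888041e-20 day ≈ 8.789e-20 day (4 s.f.). Final answer: 8.789e-20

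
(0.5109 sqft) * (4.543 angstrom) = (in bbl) 1.356e-10. Check: 1 sqft = 0.09290304 m^2, so 0.5109 sqft = 0.5109 * 0.09290304 = 0.047464163 m^2. 1 angstrom = 1e-10 m, so 4.543 angstrom = 4.543 * 1e-10 = 4.543e-10 m. Combine: 0.047464163 m^2 * 4.543e-10 m = 2.1562969e-11 m^3. 1 bbl = 0.15898729 m^3, so 2.1562969e-11 m^3 = 2.1562969e-11 / 0.15898729 = 1.35627e-10 bbl ≈ 1.356e-10 bbl (4 s.f.).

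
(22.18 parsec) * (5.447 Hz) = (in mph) 1 parsec = 3.0856776e+16 m, so 22.18 parsec = 22.18 * 3.0856776e+16 = 6.8440329e+17 m. 5.447 Hz is already in Hz. Combine: 6.8440329e+17 m * 5.447 Hz = 3.7279447e+18 m/s. 1 mph = 0.44704 m/s, so 3.7279447e+18 m/s = 3.7279447e+18 / 0.44704 = 8.3391748e+18 mph ≈ 8.339e+18 mph (4 s.f.). Final answer: 8.339e+18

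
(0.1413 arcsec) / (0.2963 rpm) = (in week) 1 arcsec = 4.8481368e-06 rad, so 0.1413 arcsec = 0.1413 * 4.8481368e-06 = 6.8504173e-07 rad. 1 rpm = 0.10471976 rad/s, so 0.2963 rpm = 0.2963 * 0.10471976 = 0.031028463 rad/s. Combine: 6.8504173e-07 rad / 0.031028463 rad/s = 2.2077849e-05 s. 1 week = 604800 s, so 2.2077849e-05 s = 2.2077849e-05 / 604800 = 3.650438e-11 week ≈ 3.65e-11 week (4 s.f.). Final answer: 3.65e-11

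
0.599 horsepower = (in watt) 1 horsepower = 745.69987 W, so 0.599 horsepower = 0.599 * 745.69987 = 446.67422 W. 446.67422 W = 446.67422 watt ≈ 446.7 watt (4 s.f.). Final answer: 446.7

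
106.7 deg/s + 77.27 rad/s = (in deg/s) 1 deg/s = 0.017453293 rad/s, so 106.7 deg/s = 106.7 * 0.017453293 = 1.8622663 rad/s. 77.27 rad/s is already in rad/s. Sum: 1.8622663 + 77.27 = 79.132266 rad/s. 1 deg/s = 0.017453293 rad/s, so 79.132266 rad/s = 79.132266 / 0.017453293 = 4533.9449 deg/s ≈ 4534 deg/s (4 s.f.). Final answer: 4534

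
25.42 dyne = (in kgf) 2.592e-05. Check: 1 dyne = 1e-05 N, so 25.42 dyne = 25.42 * 1e-05 = 0.0002542 N. 1 kgf = 9.80665 N, so 0.0002542 N = 0.0002542 / 9.80665 = 2.5921186e-05 kgf ≈ 2.592e-05 kgf (4 s.f.).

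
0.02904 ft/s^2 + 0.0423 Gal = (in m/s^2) 1 ft/s^2 = 0.3048 m/s^2, so 0.02904 ft/s^2 = 0.02904 * 0.3048 = 0.008851392 m/s^2. 1 Gal = 0.01 m/s^2, so 0.0423 Gal = 0.0423 * 0.01 = 0.000423 m/s^2. Sum: 0.008851392 + 0.000423 = 0.009274392 m/s^2. Result: 0.009274392 m/s^2 ≈ 0.009274 m/s^2 (4 s.f.). Final answer: 0.009274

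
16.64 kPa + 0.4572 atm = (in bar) 1 kPa = 1000 Pa, so 16.64 kPa = 16.64 * 1000 = 16640 Pa. 1 atm = 101325 Pa, so 0.4572 atm = 0.4572 * 101325 = 46325.79 Pa. Sum: 16640 + 46325.79 = 62965.79 Pa. 1 bar = 100000 Pa, so 62965.79 Pa = 62965.79 / 100000 = 0.6296579 bar ≈ 0.6297 bar (4 s.f.). Final answer: 0.6297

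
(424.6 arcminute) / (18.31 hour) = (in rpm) 1 arcminute = 0.00029088821 rad, so 424.6 arcminute = 424.6 * 0.00029088821 = 0.12351113 rad. 1 hour = 3600 s, so 18.31 hour = 18.31 * 3600 = 65916 s. Combine: 0.12351113 rad / 65916 s = 1.8737656e-06 rad/s. 1 rpm = 0.10471976 rad/s, so 1.8737656e-06 rad/s = 1.8737656e-06 / 0.10471976 = 1.7893143e-05 rpm ≈ 1.789e-05 rpm (4 s.f.). Final answer: 1.789e-05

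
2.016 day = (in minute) 2903. Check: 1 day = 86400 s, so 2.016 day = 2.016 * 86400 = 174182.4 s. 1 minute = 60 s, so 174182.4 s = 174182.4 / 60 = 2903.04 minute ≈ 2903 minute (4 s.f.).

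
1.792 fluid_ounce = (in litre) 1 fluid_ounce = 2.957353e-05 m^3, so 1.792 fluid_ounce = 1.792 * 2.957353e-05 = 5.2995765e-05 m^3. 1 litre = 0.001 m^3, so 5.2995765e-05 m^3 = 5.2995765e-05 / 0.001 = 0.052995765 litre ≈ 0.053 litre (4 s.f.). Final answer: 0.053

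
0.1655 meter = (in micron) 1.655e+05. Check: 0.1655 meter = 0.1655 m. 1 micron = 1e-06 m, so 0.1655 m = 0.1655 / 1e-06 = 165500 micron ≈ 1.655e+05 micron (4 s.f.).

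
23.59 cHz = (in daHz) 0.02359. Check: 1 cHz = 0.01 Hz, so 23.59 cHz = 23.59 * 0.01 = 0.2359 Hz. 1 daHz = 10 Hz, so 0.2359 Hz = 0.2359 / 10 = 0.02359 daHz.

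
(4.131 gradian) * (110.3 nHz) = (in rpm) 1 gradian = 0.015707963 rad, so 4.131 gradian = 4.131 * 0.015707963 = 0.064889596 rad. 1 nHz = 1e-09 Hz, so 110.3 nHz = 110.3 * 1e-09 = 1.103e-07 Hz. Combine: 0.064889596 rad * 1.103e-07 Hz = 7.1573225e-09 rad/s. 1 rpm = 0.10471976 rad/s, so 7.1573225e-09 rad/s = 7.1573225e-09 / 0.10471976 = 6.8347395e-08 rpm ≈ 6.835e-08 rpm (4 s.f.). Final answer: 6.835e-08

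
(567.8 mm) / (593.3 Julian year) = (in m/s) 1 mm = 0.001 m, so 567.8 mm = 567.8 * 0.001 = 0.5678 m. 1 Julian year = 31557600 s, so 593.3 Julian year = 593.3 * 31557600 = 1.8723124e+10 s. Combine: 0.5678 m / 1.8723124e+10 s = 3.0326136e-11 m/s. Result: 3.0326136e-11 m/s ≈ 3.033e-11 m/s (4 s.f.). Final answer: 3.033e-11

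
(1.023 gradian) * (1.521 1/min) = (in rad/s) 1 gradian = 0.015707963 rad, so 1.023 gradian = 1.023 * 0.015707963 = 0.016069246 rad. 1 1/min = 0.016666667 Hz, so 1.521 1/min = 1.521 * 0.016666667 = 0.02535 Hz. Combine: 0.016069246 rad * 0.02535 Hz = 0.0004073554 rad/s. Result: 0.0004073554 rad/s ≈ 0.0004074 rad/s (4 s.f.). Final answer: 0.0004074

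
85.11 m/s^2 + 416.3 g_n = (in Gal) 4.168e+05. Check: 85.11 m/s^2 is already in m/s^2. 1 g_n = 9.80665 m/s^2, so 416.3 g_n = 416.3 * 9.80665 = 4082.5084 m/s^2. Sum: 85.11 + 4082.5084 = 4167.6184 m/s^2. 1 Gal = 0.01 m/s^2, so 4167.6184 m/s^2 = 4167.6184 / 0.01 = 416761.84 Gal ≈ 4.168e+05 Gal (4 s.f.).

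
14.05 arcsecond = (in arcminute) 0.2342. Check: 1 arcsecond = 4.8481368e-06 rad, so 14.05 arcsecond = 14.05 * 4.8481368e-06 = 6.8116322e-05 rad. 1 arcminute = 0.00029088821 rad, so 6.8116322e-05 rad = 6.8116322e-05 / 0.00029088821 = 0.23416667 arcminute ≈ 0.2342 arcminute (4 s.f.).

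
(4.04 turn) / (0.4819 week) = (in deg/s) 0.00499. Check: 1 turn = 6.2831853 rad, so 4.04 turn = 4.04 * 6.2831853 = 25.384069 rad. 1 week = 604800 s, so 0.4819 week = 0.4819 * 604800 = 291453.12 s. Combine: 25.384069 rad / 291453.12 s = 8.709486e-05 rad/s. 1 deg/s = 0.017453293 rad/s, so 8.709486e-05 rad/s = 8.709486e-05 / 0.017453293 = 0.0049901679 deg/s ≈ 0.00499 deg/s (4 s.f.).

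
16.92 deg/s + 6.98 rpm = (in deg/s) 1 deg/s = 0.017453293 rad/s, so 16.92 deg/s = 16.92 * 0.017453293 = 0.29530971 rad/s. 1 rpm = 0.10471976 rad/s, so 6.98 rpm = 6.98 * 0.10471976 = 0.73094389 rad/s. Sum: 0.29530971 + 0.73094389 = 1.0262536 rad/s. 1 deg/s = 0.017453293 rad/s, so 1.0262536 rad/s = 1.0262536 / 0.017453293 = 58.8 deg/s. Final answer: 58.8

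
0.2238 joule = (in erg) 2.238e+06. Check: 0.2238 joule = 0.2238 J. 1 erg = 1e-07 J, so 0.2238 J = 0.2238 / 1e-07 = 2238000 erg ≈ 2.238e+06 erg (4 s.f.).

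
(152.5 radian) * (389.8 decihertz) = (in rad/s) 5944. Check: 152.5 radian = 152.5 rad. 1 decihertz = 0.1 Hz, so 389.8 decihertz = 389.8 * 0.1 = 38.98 Hz. Combine: 152.5 rad * 38.98 Hz = 5944.45 rad/s. Result: 5944.45 rad/s ≈ 5944 rad/s (4 s.f.).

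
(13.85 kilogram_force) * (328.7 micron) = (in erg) 4.464e+05. Check: 1 kilogram_force = 9.80665 N, so 13.85 kilogram_force = 13.85 * 9.80665 = 135.8221 N. 1 micron = 1e-06 m, so 328.7 micron = 328.7 * 1e-06 = 0.0003287 m. Combine: 135.8221 N * 0.0003287 m = 0.044644725 J. 1 erg = 1e-07 J, so 0.044644725 J = 0.044644725 / 1e-07 = 446447.25 erg ≈ 4.464e+05 erg (4 s.f.).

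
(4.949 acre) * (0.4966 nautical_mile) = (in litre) 1.842e+10. Check: 1 acre = 4046.8564 m^2, so 4.949 acre = 4.949 * 4046.8564 = 20027.892 m^2. 1 nautical_mile = 1852 m, so 0.4966 nautical_mile = 0.4966 * 1852 = 919.7032 m. Combine: 20027.892 m^2 * 919.7032 m = 18419717 m^3. 1 litre = 0.001 m^3, so 18419717 m^3 = 18419717 / 0.001 = 1.8419717e+10 litre ≈ 1.842e+10 litre (4 s.f.).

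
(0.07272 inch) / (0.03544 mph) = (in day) 1.349e-06. Check: 1 inch = 0.0254 m, so 0.07272 inch = 0.07272 * 0.0254 = 0.001847088 m. 1 mph = 0.44704 m/s, so 0.03544 mph = 0.03544 * 0.44704 = 0.015843098 m/s. Combine: 0.001847088 m / 0.015843098 m/s = 0.11658629 s. 1 day = 86400 s, so 0.11658629 s = 0.11658629 / 86400 = 1.3493784e-06 day ≈ 1.349e-06 day (4 s.f.).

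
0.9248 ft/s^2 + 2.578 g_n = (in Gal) 2556. Check: 1 ft/s^2 = 0.3048 m/s^2, so 0.9248 ft/s^2 = 0.9248 * 0.3048 = 0.28187904 m/s^2. 1 g_n = 9.80665 m/s^2, so 2.578 g_n = 2.578 * 9.80665 = 25.281544 m/s^2. Sum: 0.28187904 + 25.281544 = 25.563423 m/s^2. 1 Gal = 0.01 m/s^2, so 25.563423 m/s^2 = 25.563423 / 0.01 = 2556.3423 Gal ≈ 2556 Gal (4 s.f.).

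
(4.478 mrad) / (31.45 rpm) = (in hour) 1 mrad = 0.001 rad, so 4.478 mrad = 4.478 * 0.001 = 0.004478 rad. 1 rpm = 0.10471976 rad/s, so 31.45 rpm = 31.45 * 0.10471976 = 3.2934363 rad/s. Combine: 0.004478 rad / 3.2934363 rad/s = 0.0013596741 s. 1 hour = 3600 s, so 0.0013596741 s = 0.0013596741 / 3600 = 3.7768725e-07 hour ≈ 3.777e-07 hour (4 s.f.). Final answer: 3.777e-07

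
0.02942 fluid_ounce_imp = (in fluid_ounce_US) 1 fluid_ounce_imp = 2.8413063e-05 m^3, so 0.02942 fluid_ounce_imp = 0.02942 * 2.8413063e-05 = 8.359123e-07 m^3. 1 fluid_ounce_US = 2.957353e-05 m^3, so 8.359123e-07 m^3 = 8.359123e-07 / 2.957353e-05 = 0.028265557 fluid_ounce_US ≈ 0.02827 fluid_ounce_US (4 s.f.). Final answer: 0.02827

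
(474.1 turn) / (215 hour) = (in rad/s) 0.003849. Check: 1 turn = 6.2831853 rad, so 474.1 turn = 474.1 * 6.2831853 = 2978.8582 rad. 1 hour = 3600 s, so 215 hour = 215 * 3600 = 774000 s. Combine: 2978.8582 rad / 774000 s = 0.0038486539 rad/s. Result: 0.0038486539 rad/s ≈ 0.003849 rad/s (4 s.f.).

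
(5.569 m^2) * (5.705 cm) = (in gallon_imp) 5.569 m^2 is already in m^2. 1 cm = 0.01 m, so 5.705 cm = 5.705 * 0.01 = 0.05705 m. Combine: 5.569 m^2 * 0.05705 m = 0.31771145 m^3. 1 gallon_imp = 0.00454609 m^3, so 0.31771145 m^3 = 0.31771145 / 0.00454609 = 69.886749 gallon_imp ≈ 69.89 gallon_imp (4 s.f.). Final answer: 69.89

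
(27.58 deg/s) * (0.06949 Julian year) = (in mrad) 1.056e+09. Check: 1 deg/s = 0.017453293 rad/s, so 27.58 deg/s = 27.58 * 0.017453293 = 0.48136181 rad/s. 1 Julian year = 31557600 s, so 0.06949 Julian year = 0.06949 * 31557600 = 2192937.6 s. Combine: 0.48136181 rad/s * 2192937.6 s = 1055596.4 rad. 1 mrad = 0.001 rad, so 1055596.4 rad = 1055596.4 / 0.001 = 1.0555964e+09 mrad ≈ 1.056e+09 mrad (4 s.f.).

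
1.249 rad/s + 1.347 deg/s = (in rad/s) 1.273. Check: 1.249 rad/s is already in rad/s. 1 deg/s = 0.017453293 rad/s, so 1.347 deg/s = 1.347 * 0.017453293 = 0.023509585 rad/s. Sum: 1.249 + 0.023509585 = 1.2725096 rad/s. Result: 1.2725096 rad/s ≈ 1.273 rad/s (4 s.f.).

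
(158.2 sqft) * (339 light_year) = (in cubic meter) 4.714e+19. Check: 1 sqft = 0.09290304 m^2, so 158.2 sqft = 158.2 * 0.09290304 = 14.697261 m^2. 1 light_year = 9.4607305e+15 m, so 339 light_year = 339 * 9.4607305e+15 = 3.2071876e+18 m. Combine: 14.697261 m^2 * 3.2071876e+18 m = 4.7136873e+19 m^3. 4.7136873e+19 m^3 = 4.7136873e+19 cubic meter ≈ 4.714e+19 cubic meter (4 s.f.).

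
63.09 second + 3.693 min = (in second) 284.7. Check: 63.09 second = 63.09 s. 1 min = 60 s, so 3.693 min = 3.693 * 60 = 221.58 s. Sum: 63.09 + 221.58 = 284.67 s. 284.67 s = 284.67 second ≈ 284.7 second (4 s.f.).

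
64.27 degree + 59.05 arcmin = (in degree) 1 degree = 0.017453293 rad, so 64.27 degree = 64.27 * 0.017453293 = 1.1217231 rad. 1 arcmin = 0.00029088821 rad, so 59.05 arcmin = 59.05 * 0.00029088821 = 0.017176949 rad. Sum: 1.1217231 + 0.017176949 = 1.1389001 rad. 1 degree = 0.017453293 rad, so 1.1389001 rad = 1.1389001 / 0.017453293 = 65.254167 degree ≈ 65.25 degree (4 s.f.). Final answer: 65.25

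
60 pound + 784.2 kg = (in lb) 1 pound = 0.45359237 kg, so 60 pound = 60 * 0.45359237 = 27.215542 kg. 784.2 kg is already in kg. Sum: 27.215542 + 784.2 = 811.41554 kg. 1 lb = 0.45359237 kg, so 811.41554 kg = 811.41554 / 0.45359237 = 1788.8651 lb ≈ 1789 lb (4 s.f.). Final answer: 1789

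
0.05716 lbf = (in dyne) 1 lbf = 4.4482216 N, so 0.05716 lbf = 0.05716 * 4.4482216 = 0.25426035 N. 1 dyne = 1e-05 N, so 0.25426035 N = 0.25426035 / 1e-05 = 25426.035 dyne ≈ 2.543e+04 dyne (4 s.f.). Final answer: 2.543e+04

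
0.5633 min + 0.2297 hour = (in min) 14.35. Check: 1 min = 60 s, so 0.5633 min = 0.5633 * 60 = 33.798 s. 1 hour = 3600 s, so 0.2297 hour = 0.2297 * 3600 = 826.92 s. Sum: 33.798 + 826.92 = 860.718 s. 1 min = 60 s, so 860.718 s = 860.718 / 60 = 14.3453 min ≈ 14.35 min (4 s.f.).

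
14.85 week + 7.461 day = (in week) 15.92. Check: 1 week = 604800 s, so 14.85 week = 14.85 * 604800 = 8981280 s. 1 day = 86400 s, so 7.461 day = 7.461 * 86400 = 644630.4 s. Sum: 8981280 + 644630.4 = 9625910.4 s. 1 week = 604800 s, so 9625910.4 s = 9625910.4 / 604800 = 15.915857 week ≈ 15.92 week (4 s.f.).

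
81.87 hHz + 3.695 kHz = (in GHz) 1.188e-05. Check: 1 hHz = 100 Hz, so 81.87 hHz = 81.87 * 100 = 8187 Hz. 1 kHz = 1000 Hz, so 3.695 kHz = 3.695 * 1000 = 3695 Hz. Sum: 8187 + 3695 = 11882 Hz. 1 GHz = 1e+09 Hz, so 11882 Hz = 11882 / 1e+09 = 1.1882e-05 GHz ≈ 1.188e-05 GHz (4 s.f.).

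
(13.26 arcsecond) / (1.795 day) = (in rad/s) 1 arcsecond = 4.8481368e-06 rad, so 13.26 arcsecond = 13.26 * 4.8481368e-06 = 6.4286294e-05 rad. 1 day = 86400 s, so 1.795 day = 1.795 * 86400 = 155088 s. Combine: 6.4286294e-05 rad / 155088 s = 4.1451495e-10 rad/s. Result: 4.1451495e-10 rad/s ≈ 4.145e-10 rad/s (4 s.f.). Final answer: 4.145e-10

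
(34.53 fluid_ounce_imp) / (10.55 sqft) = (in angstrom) 1 fluid_ounce_imp = 2.8413063e-05 m^3, so 34.53 fluid_ounce_imp = 34.53 * 2.8413063e-05 = 0.00098110305 m^3. 1 sqft = 0.09290304 m^2, so 10.55 sqft = 10.55 * 0.09290304 = 0.98012707 m^2. Combine: 0.00098110305 m^3 / 0.98012707 m^2 = 0.0010009958 m. 1 angstrom = 1e-10 m, so 0.0010009958 m = 0.0010009958 / 1e-10 = 10009958 angstrom ≈ 1.001e+07 angstrom (4 s.f.). Final answer: 1.001e+07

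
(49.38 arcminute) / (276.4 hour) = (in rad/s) 1.444e-08. Check: 1 arcminute = 0.00029088821 rad, so 49.38 arcminute = 49.38 * 0.00029088821 = 0.01436406 rad. 1 hour = 3600 s, so 276.4 hour = 276.4 * 3600 = 995040 s. Combine: 0.01436406 rad / 995040 s = 1.4435661e-08 rad/s. Result: 1.4435661e-08 rad/s ≈ 1.444e-08 rad/s (4 s.f.).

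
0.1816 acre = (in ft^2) 1 acre = 4046.8564 m^2, so 0.1816 acre = 0.1816 * 4046.8564 = 734.90913 m^2. 1 ft^2 = 0.09290304 m^2, so 734.90913 m^2 = 734.90913 / 0.09290304 = 7910.496 ft^2 ≈ 7910 ft^2 (4 s.f.). Final answer: 7910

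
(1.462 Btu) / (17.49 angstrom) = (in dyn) 8.819e+16. Check: 1 Btu = 1055.0559 J, so 1.462 Btu = 1.462 * 1055.0559 = 1542.4917 J. 1 angstrom = 1e-10 m, so 17.49 angstrom = 17.49 * 1e-10 = 1.749e-09 m. Combine: 1542.4917 J / 1.749e-09 m = 8.8192776e+11 N. 1 dyn = 1e-05 N, so 8.8192776e+11 N = 8.8192776e+11 / 1e-05 = 8.8192776e+16 dyn ≈ 8.819e+16 dyn (4 s.f.).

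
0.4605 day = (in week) 0.06579. Check: 1 day = 86400 s, so 0.4605 day = 0.4605 * 86400 = 39787.2 s. 1 week = 604800 s, so 39787.2 s = 39787.2 / 604800 = 0.065785714 week ≈ 0.06579 week (4 s.f.).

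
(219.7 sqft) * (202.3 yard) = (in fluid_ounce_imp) 1.329e+08. Check: 1 sqft = 0.09290304 m^2, so 219.7 sqft = 219.7 * 0.09290304 = 20.410798 m^2. 1 yard = 0.9144 m, so 202.3 yard = 202.3 * 0.9144 = 184.98312 m. Combine: 20.410798 m^2 * 184.98312 m = 3775.6531 m^3. 1 fluid_ounce_imp = 2.8413063e-05 m^3, so 3775.6531 m^3 = 3775.6531 / 2.8413063e-05 = 1.3288441e+08 fluid_ounce_imp ≈ 1.329e+08 fluid_ounce_imp (4 s.f.).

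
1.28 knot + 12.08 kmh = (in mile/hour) 1 knot = 0.51444444 m/s, so 1.28 knot = 1.28 * 0.51444444 = 0.65848889 m/s. 1 kmh = 0.27777778 m/s, so 12.08 kmh = 12.08 * 0.27777778 = 3.3555556 m/s. Sum: 0.65848889 + 3.3555556 = 4.0140444 m/s. 1 mile/hour = 0.44704 m/s, so 4.0140444 m/s = 4.0140444 / 0.44704 = 8.9791617 mile/hour ≈ 8.979 mile/hour (4 s.f.). Final answer: 8.979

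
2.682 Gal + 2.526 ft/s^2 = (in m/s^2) 1 Gal = 0.01 m/s^2, so 2.682 Gal = 2.682 * 0.01 = 0.02682 m/s^2. 1 ft/s^2 = 0.3048 m/s^2, so 2.526 ft/s^2 = 2.526 * 0.3048 = 0.7699248 m/s^2. Sum: 0.02682 + 0.7699248 = 0.7967448 m/s^2. Result: 0.7967448 m/s^2 ≈ 0.7967 m/s^2 (4 s.f.). Final answer: 0.7967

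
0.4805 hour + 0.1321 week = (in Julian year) 1 hour = 3600 s, so 0.4805 hour = 0.4805 * 3600 = 1729.8 s. 1 week = 604800 s, so 0.1321 week = 0.1321 * 604800 = 79894.08 s. Sum: 1729.8 + 79894.08 = 81623.88 s. 1 Julian year = 31557600 s, so 81623.88 s = 81623.88 / 31557600 = 0.0025865047 Julian year ≈ 0.002587 Julian year (4 s.f.). Final answer: 0.002587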